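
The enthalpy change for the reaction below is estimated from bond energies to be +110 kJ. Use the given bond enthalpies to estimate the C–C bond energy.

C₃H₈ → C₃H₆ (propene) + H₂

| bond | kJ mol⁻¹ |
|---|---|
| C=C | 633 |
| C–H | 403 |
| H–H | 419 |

D(C–C) ≈ 356 kJ/mol

Let D be the C–C bond energy.
Σ(broken) = 2×D + 8×403 = 3224 + 2D
Σ(formed) = 1×D + 6×403 + 1×633 + 1×419 = 3470 + D
ΔH = Σ(broken) − Σ(formed) = (3224 + 2D) − (3470 + D) = −246 + D
Setting this equal to +110 kJ gives D = 356 kJ/mol.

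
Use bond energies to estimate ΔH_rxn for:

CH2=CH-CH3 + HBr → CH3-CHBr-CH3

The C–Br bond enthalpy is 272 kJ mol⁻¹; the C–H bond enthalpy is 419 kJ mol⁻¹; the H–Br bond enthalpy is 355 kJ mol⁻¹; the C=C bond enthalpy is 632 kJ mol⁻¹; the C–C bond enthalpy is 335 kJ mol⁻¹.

Bonds broken (reactants):
  C–C: 1 × 335 = 335
  C–H: 6 × 419 = 2514
  C=C: 1 × 632 = 632
  H–Br: 1 × 355 = 355
  Σ(broken) = 3836 kJ
Bonds formed (products):
  C–Br: 1 × 272 = 272
  C–C: 2 × 335 = 670
  C–H: 7 × 419 = 2933
  Σ(formed) = 3875 kJ
ΔH = Σ(broken) − Σ(formed) = 3836 − 3875 = −39 kJ

ΔH ≈ −39 kJ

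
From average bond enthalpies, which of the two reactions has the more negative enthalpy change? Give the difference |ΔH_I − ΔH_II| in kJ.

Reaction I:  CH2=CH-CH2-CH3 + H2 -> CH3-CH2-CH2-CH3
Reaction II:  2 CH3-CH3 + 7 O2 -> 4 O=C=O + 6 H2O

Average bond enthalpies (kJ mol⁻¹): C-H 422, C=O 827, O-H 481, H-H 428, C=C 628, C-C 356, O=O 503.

Reaction I:
  Bonds broken (reactants):
    C-C: 2 × 356 = 712
    C-H: 8 × 422 = 3376
    C=C: 1 × 628 = 628
    H-H: 1 × 428 = 428
    Σ(broken) = 5144 kJ
  Bonds formed (products):
    C-C: 3 × 356 = 1068
    C-H: 10 × 422 = 4220
    Σ(formed) = 5288 kJ
  ΔH_I = 5144 − 5288 = −144 kJ
Reaction II:
  Bonds broken (reactants):
    C-C: 2 × 356 = 712
    C-H: 12 × 422 = 5064
    O=O: 7 × 503 = 3521
    Σ(broken) = 9297 kJ
  Bonds formed (products):
    C=O: 8 × 827 = 6616
    O-H: 12 × 481 = 5772
    Σ(formed) = 12388 kJ
  ΔH_II = 9297 − 12388 = −3091 kJ
ΔH_I − ΔH_II = +2947 kJ, so reaction II has the more negative ΔH; |ΔH_I − ΔH_II| = 2947 kJ.

Reaction II, by 2947 kJ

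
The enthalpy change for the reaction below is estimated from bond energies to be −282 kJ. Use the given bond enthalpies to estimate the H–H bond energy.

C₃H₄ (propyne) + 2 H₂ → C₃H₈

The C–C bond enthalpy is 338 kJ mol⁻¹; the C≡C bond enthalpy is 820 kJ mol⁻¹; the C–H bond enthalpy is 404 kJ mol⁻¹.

D(H–H) ≈ 426 kJ/mol

Let D be the H–H bond energy.
Σ(broken) = 1×820 + 1×338 + 4×404 + 2×D = 2774 + 2D
Σ(formed) = 2×338 + 8×404 = 3908
ΔH = Σ(broken) − Σ(formed) = (2774 + 2D) − (3908) = −1134 + 2D
Setting this equal to −282 kJ gives 2D = 852, so D = 426 kJ/mol.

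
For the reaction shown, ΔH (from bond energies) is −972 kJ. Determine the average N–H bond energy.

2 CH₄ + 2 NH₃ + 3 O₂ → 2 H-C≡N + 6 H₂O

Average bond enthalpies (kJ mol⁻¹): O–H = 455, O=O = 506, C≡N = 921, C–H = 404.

D(N–H) ≈ 398 kJ/mol

Let D be the N–H bond energy.
Σ(broken) = 8×404 + 6×D + 3×506 = 4750 + 6D
Σ(formed) = 2×921 + 2×404 + 12×455 = 8110
ΔH = Σ(broken) − Σ(formed) = (4750 + 6D) − (8110) = −3360 + 6D
Setting this equal to −972 kJ gives 6D = 2388, so D = 398 kJ/mol.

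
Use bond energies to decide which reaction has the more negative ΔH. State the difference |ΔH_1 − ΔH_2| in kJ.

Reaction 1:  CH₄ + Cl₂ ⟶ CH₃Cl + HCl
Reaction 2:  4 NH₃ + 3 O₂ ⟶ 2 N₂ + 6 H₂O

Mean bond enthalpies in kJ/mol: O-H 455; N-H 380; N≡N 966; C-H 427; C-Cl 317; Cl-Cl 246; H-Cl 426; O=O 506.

Reaction 1:
  Bonds broken (reactants):
    C-H: 4 × 427 = 1708
    Cl-Cl: 1 × 246 = 246
    Σ(broken) = 1954 kJ
  Bonds formed (products):
    C-Cl: 1 × 317 = 317
    C-H: 3 × 427 = 1281
    H-Cl: 1 × 426 = 426
    Σ(formed) = 2024 kJ
  ΔH_1 = 1954 − 2024 = −70 kJ
Reaction 2:
  Bonds broken (reactants):
    N-H: 12 × 380 = 4560
    O=O: 3 × 506 = 1518
    Σ(broken) = 6078 kJ
  Bonds formed (products):
    N≡N: 2 × 966 = 1932
    O-H: 12 × 455 = 5460
    Σ(formed) = 7392 kJ
  ΔH_2 = 6078 − 7392 = −1314 kJ
ΔH_1 − ΔH_2 = +1244 kJ, so reaction 2 has the more negative ΔH; |ΔH_1 − ΔH_2| = 1244 kJ.

Reaction 2, by 1244 kJ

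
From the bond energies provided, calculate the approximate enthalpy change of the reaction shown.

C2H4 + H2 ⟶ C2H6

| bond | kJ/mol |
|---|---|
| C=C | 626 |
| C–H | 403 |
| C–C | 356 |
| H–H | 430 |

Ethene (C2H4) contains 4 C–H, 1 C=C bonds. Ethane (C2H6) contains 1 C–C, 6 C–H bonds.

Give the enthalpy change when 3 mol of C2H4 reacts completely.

ΔH = −318 kJ

Bonds broken (reactants):
  C–H: 4 × 403 = 1612
  C=C: 1 × 626 = 626
  H–H: 1 × 430 = 430
  Σ(broken) = 2668 kJ
Bonds formed (products):
  C–C: 1 × 356 = 356
  C–H: 6 × 403 = 2418
  Σ(formed) = 2774 kJ
ΔH = Σ(broken) − Σ(formed) = 2668 − 2774 = −106 kJ
For 3× the reaction as written: 3 × (−106) = −318 kJ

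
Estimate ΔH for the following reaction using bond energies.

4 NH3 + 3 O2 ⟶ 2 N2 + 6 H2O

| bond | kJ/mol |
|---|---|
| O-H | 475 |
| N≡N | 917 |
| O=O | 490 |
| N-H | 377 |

Bonds broken (reactants):
  N-H: 12 × 377 = 4524
  O=O: 3 × 490 = 1470
  Σ(broken) = 5994 kJ
Bonds formed (products):
  N≡N: 2 × 917 = 1834
  O-H: 12 × 475 = 5700
  Σ(formed) = 7534 kJ
ΔH = Σ(broken) − Σ(formed) = 5994 − 7534 = −1540 kJ

ΔH ≈ −1540 kJ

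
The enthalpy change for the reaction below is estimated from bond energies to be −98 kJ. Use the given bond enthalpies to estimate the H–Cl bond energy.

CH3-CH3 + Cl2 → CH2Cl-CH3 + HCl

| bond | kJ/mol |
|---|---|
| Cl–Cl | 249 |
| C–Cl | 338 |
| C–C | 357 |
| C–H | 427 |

D(H–Cl) ≈ 436 kJ/mol

Let D be the H–Cl bond energy.
Σ(broken) = 1×357 + 6×427 + 1×249 = 3168
Σ(formed) = 1×357 + 1×338 + 5×427 + 1×D = 2830 + D
ΔH = Σ(broken) − Σ(formed) = (3168) − (2830 + D) = +338 − D
Setting this equal to −98 kJ gives D = 436 kJ/mol.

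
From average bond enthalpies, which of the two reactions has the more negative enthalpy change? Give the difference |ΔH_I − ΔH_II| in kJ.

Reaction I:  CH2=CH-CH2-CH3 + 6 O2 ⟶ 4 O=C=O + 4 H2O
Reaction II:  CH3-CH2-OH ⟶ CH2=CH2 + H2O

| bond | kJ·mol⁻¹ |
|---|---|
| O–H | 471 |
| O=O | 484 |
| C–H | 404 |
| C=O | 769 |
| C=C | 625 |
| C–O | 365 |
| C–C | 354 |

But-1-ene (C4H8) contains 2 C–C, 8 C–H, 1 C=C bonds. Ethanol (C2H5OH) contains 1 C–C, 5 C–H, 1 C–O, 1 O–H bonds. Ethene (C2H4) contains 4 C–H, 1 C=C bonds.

Reaction I, by 2478 kJ

Reaction I:
  Bonds broken (reactants):
    C–C: 2 × 354 = 708
    C–H: 8 × 404 = 3232
    C=C: 1 × 625 = 625
    O=O: 6 × 484 = 2904
    Σ(broken) = 7469 kJ
  Bonds formed (products):
    C=O: 8 × 769 = 6152
    O–H: 8 × 471 = 3768
    Σ(formed) = 9920 kJ
  ΔH_I = 7469 − 9920 = −2451 kJ
Reaction II:
  Bonds broken (reactants):
    C–C: 1 × 354 = 354
    C–H: 5 × 404 = 2020
    C–O: 1 × 365 = 365
    O–H: 1 × 471 = 471
    Σ(broken) = 3210 kJ
  Bonds formed (products):
    C–H: 4 × 404 = 1616
    C=C: 1 × 625 = 625
    O–H: 2 × 471 = 942
    Σ(formed) = 3183 kJ
  ΔH_II = 3210 − 3183 = +27 kJ
ΔH_I − ΔH_II = −2478 kJ, so reaction I has the more negative ΔH; |ΔH_I − ΔH_II| = 2478 kJ.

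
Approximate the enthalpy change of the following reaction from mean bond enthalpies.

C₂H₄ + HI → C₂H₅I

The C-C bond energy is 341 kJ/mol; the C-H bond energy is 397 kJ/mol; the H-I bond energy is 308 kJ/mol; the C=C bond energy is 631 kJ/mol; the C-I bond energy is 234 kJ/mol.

ΔH ≈ −33 kJ

Bonds broken (reactants):
  C-H: 4 × 397 = 1588
  C=C: 1 × 631 = 631
  H-I: 1 × 308 = 308
  Σ(broken) = 2527 kJ
Bonds formed (products):
  C-C: 1 × 341 = 341
  C-H: 5 × 397 = 1985
  C-I: 1 × 234 = 234
  Σ(formed) = 2560 kJ
ΔH = Σ(broken) − Σ(formed) = 2527 − 2560 = −33 kJ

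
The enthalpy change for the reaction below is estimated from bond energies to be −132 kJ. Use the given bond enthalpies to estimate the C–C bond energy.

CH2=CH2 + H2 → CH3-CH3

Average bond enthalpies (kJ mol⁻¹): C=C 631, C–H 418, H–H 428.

Let D be the C–C bond energy.
Σ(broken) = 4×418 + 1×631 + 1×428 = 2731
Σ(formed) = 1×D + 6×418 = 2508 + D
ΔH = Σ(broken) − Σ(formed) = (2731) − (2508 + D) = +223 − D
Setting this equal to −132 kJ gives D = 355 kJ/mol.

D(C–C) ≈ 355 kJ/mol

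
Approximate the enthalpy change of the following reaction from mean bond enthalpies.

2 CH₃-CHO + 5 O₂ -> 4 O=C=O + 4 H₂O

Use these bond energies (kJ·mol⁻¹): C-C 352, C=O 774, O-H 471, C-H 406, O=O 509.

ΔH ≈ −1915 kJ

Bonds broken (reactants):
  C-C: 2 × 352 = 704
  C-H: 8 × 406 = 3248
  C=O: 2 × 774 = 1548
  O=O: 5 × 509 = 2545
  Σ(broken) = 8045 kJ
Bonds formed (products):
  C=O: 8 × 774 = 6192
  O-H: 8 × 471 = 3768
  Σ(formed) = 9960 kJ
ΔH = Σ(broken) − Σ(formed) = 8045 − 9960 = −1915 kJ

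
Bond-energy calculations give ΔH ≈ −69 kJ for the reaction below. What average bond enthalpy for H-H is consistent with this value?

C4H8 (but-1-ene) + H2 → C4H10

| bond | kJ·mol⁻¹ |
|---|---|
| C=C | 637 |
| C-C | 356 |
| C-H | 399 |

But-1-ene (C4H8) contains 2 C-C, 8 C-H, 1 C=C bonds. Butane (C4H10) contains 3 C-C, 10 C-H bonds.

D(H-H) ≈ 448 kJ/mol

Let D be the H-H bond energy.
Σ(broken) = 2×356 + 8×399 + 1×637 + 1×D = 4541 + D
Σ(formed) = 3×356 + 10×399 = 5058
ΔH = Σ(broken) − Σ(formed) = (4541 + D) − (5058) = −517 + D
Setting this equal to −69 kJ gives D = 448 kJ/mol.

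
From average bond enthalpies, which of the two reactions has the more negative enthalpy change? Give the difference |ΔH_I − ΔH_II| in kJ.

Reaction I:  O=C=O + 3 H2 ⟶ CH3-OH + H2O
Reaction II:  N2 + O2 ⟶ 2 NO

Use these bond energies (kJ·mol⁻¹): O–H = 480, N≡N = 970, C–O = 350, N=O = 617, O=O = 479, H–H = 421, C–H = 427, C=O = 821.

Reaction I:
  Bonds broken (reactants):
    C=O: 2 × 821 = 1642
    H–H: 3 × 421 = 1263
    Σ(broken) = 2905 kJ
  Bonds formed (products):
    C–H: 3 × 427 = 1281
    C–O: 1 × 350 = 350
    O–H: 3 × 480 = 1440
    Σ(formed) = 3071 kJ
  ΔH_I = 2905 − 3071 = −166 kJ
Reaction II:
  Bonds broken (reactants):
    N≡N: 1 × 970 = 970
    O=O: 1 × 479 = 479
    Σ(broken) = 1449 kJ
  Bonds formed (products):
    N=O: 2 × 617 = 1234
    Σ(formed) = 1234 kJ
  ΔH_II = 1449 − 1234 = +215 kJ
ΔH_I − ΔH_II = −381 kJ, so reaction I has the more negative ΔH; |ΔH_I − ΔH_II| = 381 kJ.

Reaction I, by 381 kJ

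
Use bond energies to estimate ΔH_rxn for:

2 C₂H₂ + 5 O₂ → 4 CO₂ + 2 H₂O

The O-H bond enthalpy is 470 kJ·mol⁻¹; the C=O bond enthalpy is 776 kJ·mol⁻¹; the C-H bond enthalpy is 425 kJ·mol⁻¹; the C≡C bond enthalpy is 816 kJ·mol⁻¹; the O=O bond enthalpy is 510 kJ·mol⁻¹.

Bonds broken (reactants):
  C≡C: 2 × 816 = 1632
  C-H: 4 × 425 = 1700
  O=O: 5 × 510 = 2550
  Σ(broken) = 5882 kJ
Bonds formed (products):
  C=O: 8 × 776 = 6208
  O-H: 4 × 470 = 1880
  Σ(formed) = 8088 kJ
ΔH = Σ(broken) − Σ(formed) = 5882 − 8088 = −2206 kJ

ΔH ≈ −2206 kJ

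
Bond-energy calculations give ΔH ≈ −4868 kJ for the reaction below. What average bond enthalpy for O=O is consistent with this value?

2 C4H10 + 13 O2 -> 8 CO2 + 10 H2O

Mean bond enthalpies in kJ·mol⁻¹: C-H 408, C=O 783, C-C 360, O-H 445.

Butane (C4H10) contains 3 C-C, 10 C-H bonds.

Let D be the O=O bond energy.
Σ(broken) = 6×360 + 20×408 + 13×D = 10320 + 13D
Σ(formed) = 16×783 + 20×445 = 21428
ΔH = Σ(broken) − Σ(formed) = (10320 + 13D) − (21428) = −11108 + 13D
Setting this equal to −4868 kJ gives 13D = 6240, so D = 480 kJ/mol.

D(O=O) ≈ 480 kJ/mol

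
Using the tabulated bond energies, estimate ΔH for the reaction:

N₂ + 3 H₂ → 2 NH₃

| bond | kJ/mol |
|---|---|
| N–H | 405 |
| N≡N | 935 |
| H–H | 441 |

Bonds broken (reactants):
  H–H: 3 × 441 = 1323
  N≡N: 1 × 935 = 935
  Σ(broken) = 2258 kJ
Bonds formed (products):
  N–H: 6 × 405 = 2430
  Σ(formed) = 2430 kJ
ΔH = Σ(broken) − Σ(formed) = 2258 − 2430 = −172 kJ

ΔH ≈ −172 kJ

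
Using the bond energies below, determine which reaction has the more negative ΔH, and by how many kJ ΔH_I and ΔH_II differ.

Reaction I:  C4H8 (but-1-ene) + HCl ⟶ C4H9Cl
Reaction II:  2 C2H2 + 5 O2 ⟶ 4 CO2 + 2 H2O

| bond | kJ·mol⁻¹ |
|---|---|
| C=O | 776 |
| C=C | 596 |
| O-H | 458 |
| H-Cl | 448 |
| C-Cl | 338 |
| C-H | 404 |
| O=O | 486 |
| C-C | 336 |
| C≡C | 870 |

Reaction I:
  Bonds broken (reactants):
    C-C: 2 × 336 = 672
    C-H: 8 × 404 = 3232
    C=C: 1 × 596 = 596
    H-Cl: 1 × 448 = 448
    Σ(broken) = 4948 kJ
  Bonds formed (products):
    C-C: 3 × 336 = 1008
    C-Cl: 1 × 338 = 338
    C-H: 9 × 404 = 3636
    Σ(formed) = 4982 kJ
  ΔH_I = 4948 − 4982 = −34 kJ
Reaction II:
  Bonds broken (reactants):
    C≡C: 2 × 870 = 1740
    C-H: 4 × 404 = 1616
    O=O: 5 × 486 = 2430
    Σ(broken) = 5786 kJ
  Bonds formed (products):
    C=O: 8 × 776 = 6208
    O-H: 4 × 458 = 1832
    Σ(formed) = 8040 kJ
  ΔH_II = 5786 − 8040 = −2254 kJ
ΔH_I − ΔH_II = +2220 kJ, so reaction II has the more negative ΔH; |ΔH_I − ΔH_II| = 2220 kJ.

Reaction II, by 2220 kJ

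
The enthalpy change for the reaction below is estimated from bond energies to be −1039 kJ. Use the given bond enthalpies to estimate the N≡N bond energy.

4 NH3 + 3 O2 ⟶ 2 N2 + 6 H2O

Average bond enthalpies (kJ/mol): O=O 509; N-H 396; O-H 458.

Let D be the N≡N bond energy.
Σ(broken) = 12×396 + 3×509 = 6279
Σ(formed) = 2×D + 12×458 = 5496 + 2D
ΔH = Σ(broken) − Σ(formed) = (6279) − (5496 + 2D) = +783 − 2D
Setting this equal to −1039 kJ gives 2D = 1822, so D = 911 kJ/mol.

D(N≡N) ≈ 911 kJ/mol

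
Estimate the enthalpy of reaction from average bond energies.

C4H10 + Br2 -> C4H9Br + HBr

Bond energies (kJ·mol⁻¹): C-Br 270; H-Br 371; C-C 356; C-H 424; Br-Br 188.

ΔH ≈ −29 kJ

Bonds broken (reactants):
  Br-Br: 1 × 188 = 188
  C-C: 3 × 356 = 1068
  C-H: 10 × 424 = 4240
  Σ(broken) = 5496 kJ
Bonds formed (products):
  C-Br: 1 × 270 = 270
  C-C: 3 × 356 = 1068
  C-H: 9 × 424 = 3816
  H-Br: 1 × 371 = 371
  Σ(formed) = 5525 kJ
ΔH = Σ(broken) − Σ(formed) = 5496 − 5525 = −29 kJ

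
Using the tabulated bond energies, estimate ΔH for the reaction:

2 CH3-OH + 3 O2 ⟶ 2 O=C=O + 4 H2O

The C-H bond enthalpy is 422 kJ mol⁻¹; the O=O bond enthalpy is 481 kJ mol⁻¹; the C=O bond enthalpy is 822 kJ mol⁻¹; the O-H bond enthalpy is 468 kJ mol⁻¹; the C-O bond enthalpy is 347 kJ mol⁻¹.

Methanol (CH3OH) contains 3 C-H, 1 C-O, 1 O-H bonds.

Bonds broken (reactants):
  C-H: 6 × 422 = 2532
  C-O: 2 × 347 = 694
  O-H: 2 × 468 = 936
  O=O: 3 × 481 = 1443
  Σ(broken) = 5605 kJ
Bonds formed (products):
  C=O: 4 × 822 = 3288
  O-H: 8 × 468 = 3744
  Σ(formed) = 7032 kJ
ΔH = Σ(broken) − Σ(formed) = 5605 − 7032 = −1427 kJ

ΔH ≈ −1427 kJ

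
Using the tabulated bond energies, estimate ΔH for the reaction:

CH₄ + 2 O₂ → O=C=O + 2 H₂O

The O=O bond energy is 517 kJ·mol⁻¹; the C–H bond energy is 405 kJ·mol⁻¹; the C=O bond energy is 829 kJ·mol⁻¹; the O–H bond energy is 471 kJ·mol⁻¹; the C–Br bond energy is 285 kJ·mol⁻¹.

Bonds broken (reactants):
  C–H: 4 × 405 = 1620
  O=O: 2 × 517 = 1034
  Σ(broken) = 2654 kJ
Bonds formed (products):
  C=O: 2 × 829 = 1658
  O–H: 4 × 471 = 1884
  Σ(formed) = 3542 kJ
ΔH = Σ(broken) − Σ(formed) = 2654 − 3542 = −888 kJ

ΔH ≈ −888 kJ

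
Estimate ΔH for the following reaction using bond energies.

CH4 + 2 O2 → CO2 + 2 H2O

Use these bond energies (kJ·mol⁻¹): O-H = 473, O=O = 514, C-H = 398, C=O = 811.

ΔH ≈ −894 kJ

Bonds broken (reactants):
  C-H: 4 × 398 = 1592
  O=O: 2 × 514 = 1028
  Σ(broken) = 2620 kJ
Bonds formed (products):
  C=O: 2 × 811 = 1622
  O-H: 4 × 473 = 1892
  Σ(formed) = 3514 kJ
ΔH = Σ(broken) − Σ(formed) = 2620 − 3514 = −894 kJ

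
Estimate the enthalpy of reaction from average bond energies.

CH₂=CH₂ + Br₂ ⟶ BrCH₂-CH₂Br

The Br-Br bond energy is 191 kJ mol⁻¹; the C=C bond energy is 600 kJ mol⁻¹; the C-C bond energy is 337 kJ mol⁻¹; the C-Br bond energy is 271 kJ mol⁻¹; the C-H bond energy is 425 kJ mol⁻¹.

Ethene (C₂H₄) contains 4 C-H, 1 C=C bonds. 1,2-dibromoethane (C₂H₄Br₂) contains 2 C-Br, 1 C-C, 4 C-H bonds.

ΔH ≈ −88 kJ

Bonds broken (reactants):
  Br-Br: 1 × 191 = 191
  C-H: 4 × 425 = 1700
  C=C: 1 × 600 = 600
  Σ(broken) = 2491 kJ
Bonds formed (products):
  C-Br: 2 × 271 = 542
  C-C: 1 × 337 = 337
  C-H: 4 × 425 = 1700
  Σ(formed) = 2579 kJ
ΔH = Σ(broken) − Σ(formed) = 2491 − 2579 = −88 kJ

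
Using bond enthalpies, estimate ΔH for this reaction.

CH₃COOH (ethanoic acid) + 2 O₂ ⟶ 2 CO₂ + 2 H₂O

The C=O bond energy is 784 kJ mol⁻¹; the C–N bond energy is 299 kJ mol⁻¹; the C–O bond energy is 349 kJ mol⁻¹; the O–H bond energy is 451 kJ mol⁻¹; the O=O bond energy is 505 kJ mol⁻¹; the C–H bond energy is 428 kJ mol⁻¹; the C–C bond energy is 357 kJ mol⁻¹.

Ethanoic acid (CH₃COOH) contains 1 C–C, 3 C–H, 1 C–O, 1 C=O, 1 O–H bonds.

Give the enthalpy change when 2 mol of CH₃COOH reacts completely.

ΔH = −1410 kJ

Bonds broken (reactants):
  C–C: 1 × 357 = 357
  C–H: 3 × 428 = 1284
  C–O: 1 × 349 = 349
  C=O: 1 × 784 = 784
  O–H: 1 × 451 = 451
  O=O: 2 × 505 = 1010
  Σ(broken) = 4235 kJ
Bonds formed (products):
  C=O: 4 × 784 = 3136
  O–H: 4 × 451 = 1804
  Σ(formed) = 4940 kJ
ΔH = Σ(broken) − Σ(formed) = 4235 − 4940 = −705 kJ
For 2× the reaction as written: 2 × (−705) = −1410 kJ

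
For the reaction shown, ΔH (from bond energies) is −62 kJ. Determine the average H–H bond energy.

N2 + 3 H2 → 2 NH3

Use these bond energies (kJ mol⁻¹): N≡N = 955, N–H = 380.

Let D be the H–H bond energy.
Σ(broken) = 3×D + 1×955 = 955 + 3D
Σ(formed) = 6×380 = 2280
ΔH = Σ(broken) − Σ(formed) = (955 + 3D) − (2280) = −1325 + 3D
Setting this equal to −62 kJ gives 3D = 1263, so D = 421 kJ/mol.

D(H–H) ≈ 421 kJ/mol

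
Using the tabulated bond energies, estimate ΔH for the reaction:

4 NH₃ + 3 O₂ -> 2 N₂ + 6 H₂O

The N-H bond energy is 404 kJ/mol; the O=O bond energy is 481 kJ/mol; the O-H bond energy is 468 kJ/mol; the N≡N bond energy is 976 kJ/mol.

ΔH ≈ −1277 kJ

Bonds broken (reactants):
  N-H: 12 × 404 = 4848
  O=O: 3 × 481 = 1443
  Σ(broken) = 6291 kJ
Bonds formed (products):
  N≡N: 2 × 976 = 1952
  O-H: 12 × 468 = 5616
  Σ(formed) = 7568 kJ
ΔH = Σ(broken) − Σ(formed) = 6291 − 7568 = −1277 kJ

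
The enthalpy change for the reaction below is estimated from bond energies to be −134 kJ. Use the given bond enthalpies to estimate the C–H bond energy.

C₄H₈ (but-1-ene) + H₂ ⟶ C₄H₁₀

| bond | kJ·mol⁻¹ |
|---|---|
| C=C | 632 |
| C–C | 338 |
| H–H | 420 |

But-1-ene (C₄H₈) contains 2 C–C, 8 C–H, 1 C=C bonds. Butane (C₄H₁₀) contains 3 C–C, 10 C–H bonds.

D(C–H) ≈ 424 kJ/mol

Let D be the C–H bond energy.
Σ(broken) = 2×338 + 8×D + 1×632 + 1×420 = 1728 + 8D
Σ(formed) = 3×338 + 10×D = 1014 + 10D
ΔH = Σ(broken) − Σ(formed) = (1728 + 8D) − (1014 + 10D) = +714 − 2D
Setting this equal to −134 kJ gives 2D = 848, so D = 424 kJ/mol.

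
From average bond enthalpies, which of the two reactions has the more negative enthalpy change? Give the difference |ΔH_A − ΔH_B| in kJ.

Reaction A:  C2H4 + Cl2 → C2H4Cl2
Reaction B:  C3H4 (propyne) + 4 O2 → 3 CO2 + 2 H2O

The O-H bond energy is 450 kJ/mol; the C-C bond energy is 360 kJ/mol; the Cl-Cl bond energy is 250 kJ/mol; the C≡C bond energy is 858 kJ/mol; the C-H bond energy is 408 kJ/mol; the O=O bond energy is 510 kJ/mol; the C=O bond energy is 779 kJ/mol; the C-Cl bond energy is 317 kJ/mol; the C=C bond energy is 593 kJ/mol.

Reaction A:
  Bonds broken (reactants):
    C-H: 4 × 408 = 1632
    C=C: 1 × 593 = 593
    Cl-Cl: 1 × 250 = 250
    Σ(broken) = 2475 kJ
  Bonds formed (products):
    C-C: 1 × 360 = 360
    C-Cl: 2 × 317 = 634
    C-H: 4 × 408 = 1632
    Σ(formed) = 2626 kJ
  ΔH_A = 2475 − 2626 = −151 kJ
Reaction B:
  Bonds broken (reactants):
    C≡C: 1 × 858 = 858
    C-C: 1 × 360 = 360
    C-H: 4 × 408 = 1632
    O=O: 4 × 510 = 2040
    Σ(broken) = 4890 kJ
  Bonds formed (products):
    C=O: 6 × 779 = 4674
    O-H: 4 × 450 = 1800
    Σ(formed) = 6474 kJ
  ΔH_B = 4890 − 6474 = −1584 kJ
ΔH_A − ΔH_B = +1433 kJ, so reaction B has the more negative ΔH; |ΔH_A − ΔH_B| = 1433 kJ.

Reaction B, by 1433 kJ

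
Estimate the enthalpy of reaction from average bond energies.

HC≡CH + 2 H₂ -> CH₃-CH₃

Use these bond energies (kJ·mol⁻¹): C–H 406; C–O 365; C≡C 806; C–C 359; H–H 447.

Bonds broken (reactants):
  C≡C: 1 × 806 = 806
  C–H: 2 × 406 = 812
  H–H: 2 × 447 = 894
  Σ(broken) = 2512 kJ
Bonds formed (products):
  C–C: 1 × 359 = 359
  C–H: 6 × 406 = 2436
  Σ(formed) = 2795 kJ
ΔH = Σ(broken) − Σ(formed) = 2512 − 2795 = −283 kJ

ΔH ≈ −283 kJ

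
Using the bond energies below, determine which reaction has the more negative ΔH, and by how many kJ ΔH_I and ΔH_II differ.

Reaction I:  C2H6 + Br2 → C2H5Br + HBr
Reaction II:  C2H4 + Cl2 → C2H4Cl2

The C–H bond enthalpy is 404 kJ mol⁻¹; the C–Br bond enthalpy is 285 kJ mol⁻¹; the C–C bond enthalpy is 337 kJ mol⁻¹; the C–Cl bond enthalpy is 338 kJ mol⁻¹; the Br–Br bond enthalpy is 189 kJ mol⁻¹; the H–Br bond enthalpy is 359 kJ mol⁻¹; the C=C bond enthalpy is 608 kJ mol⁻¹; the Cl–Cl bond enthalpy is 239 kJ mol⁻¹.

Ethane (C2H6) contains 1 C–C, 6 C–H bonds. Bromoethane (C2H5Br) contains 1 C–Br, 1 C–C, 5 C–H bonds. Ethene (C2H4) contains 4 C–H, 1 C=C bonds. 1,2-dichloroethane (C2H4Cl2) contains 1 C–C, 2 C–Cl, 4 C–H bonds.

Reaction I:
  Bonds broken (reactants):
    Br–Br: 1 × 189 = 189
    C–C: 1 × 337 = 337
    C–H: 6 × 404 = 2424
    Σ(broken) = 2950 kJ
  Bonds formed (products):
    C–Br: 1 × 285 = 285
    C–C: 1 × 337 = 337
    C–H: 5 × 404 = 2020
    H–Br: 1 × 359 = 359
    Σ(formed) = 3001 kJ
  ΔH_I = 2950 − 3001 = −51 kJ
Reaction II:
  Bonds broken (reactants):
    C–H: 4 × 404 = 1616
    C=C: 1 × 608 = 608
    Cl–Cl: 1 × 239 = 239
    Σ(broken) = 2463 kJ
  Bonds formed (products):
    C–C: 1 × 337 = 337
    C–Cl: 2 × 338 = 676
    C–H: 4 × 404 = 1616
    Σ(formed) = 2629 kJ
  ΔH_II = 2463 − 2629 = −166 kJ
ΔH_I − ΔH_II = +115 kJ, so reaction II has the more negative ΔH; |ΔH_I − ΔH_II| = 115 kJ.

Reaction II, by 115 kJ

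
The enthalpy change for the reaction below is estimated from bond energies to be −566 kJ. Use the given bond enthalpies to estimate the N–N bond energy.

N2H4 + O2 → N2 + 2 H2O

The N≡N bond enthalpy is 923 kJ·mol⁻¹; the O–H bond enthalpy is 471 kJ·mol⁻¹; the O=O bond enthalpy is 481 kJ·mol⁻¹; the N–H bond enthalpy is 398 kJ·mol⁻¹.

D(N–N) ≈ 168 kJ/mol

Let D be the N–N bond energy.
Σ(broken) = 4×398 + 1×D + 1×481 = 2073 + D
Σ(formed) = 1×923 + 4×471 = 2807
ΔH = Σ(broken) − Σ(formed) = (2073 + D) − (2807) = −734 + D
Setting this equal to −566 kJ gives D = 168 kJ/mol.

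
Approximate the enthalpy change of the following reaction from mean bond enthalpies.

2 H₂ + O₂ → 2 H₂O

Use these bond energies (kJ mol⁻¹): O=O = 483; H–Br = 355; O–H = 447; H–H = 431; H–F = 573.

ΔH ≈ −443 kJ

Bonds broken (reactants):
  H–H: 2 × 431 = 862
  O=O: 1 × 483 = 483
  Σ(broken) = 1345 kJ
Bonds formed (products):
  O–H: 4 × 447 = 1788
  Σ(formed) = 1788 kJ
ΔH = Σ(broken) − Σ(formed) = 1345 − 1788 = −443 kJ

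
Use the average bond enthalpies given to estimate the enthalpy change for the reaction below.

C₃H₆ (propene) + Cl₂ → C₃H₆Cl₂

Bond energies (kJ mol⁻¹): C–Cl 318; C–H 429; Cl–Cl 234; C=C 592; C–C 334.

ΔH ≈ −144 kJ

Bonds broken (reactants):
  C–C: 1 × 334 = 334
  C–H: 6 × 429 = 2574
  C=C: 1 × 592 = 592
  Cl–Cl: 1 × 234 = 234
  Σ(broken) = 3734 kJ
Bonds formed (products):
  C–C: 2 × 334 = 668
  C–Cl: 2 × 318 = 636
  C–H: 6 × 429 = 2574
  Σ(formed) = 3878 kJ
ΔH = Σ(broken) − Σ(formed) = 3734 − 3878 = −144 kJ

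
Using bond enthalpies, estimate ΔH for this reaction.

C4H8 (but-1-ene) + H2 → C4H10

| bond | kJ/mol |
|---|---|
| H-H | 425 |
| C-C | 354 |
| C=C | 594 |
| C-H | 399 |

Bonds broken (reactants):
  C-C: 2 × 354 = 708
  C-H: 8 × 399 = 3192
  C=C: 1 × 594 = 594
  H-H: 1 × 425 = 425
  Σ(broken) = 4919 kJ
Bonds formed (products):
  C-C: 3 × 354 = 1062
  C-H: 10 × 399 = 3990
  Σ(formed) = 5052 kJ
ΔH = Σ(broken) − Σ(formed) = 4919 − 5052 = −133 kJ

ΔH ≈ −133 kJ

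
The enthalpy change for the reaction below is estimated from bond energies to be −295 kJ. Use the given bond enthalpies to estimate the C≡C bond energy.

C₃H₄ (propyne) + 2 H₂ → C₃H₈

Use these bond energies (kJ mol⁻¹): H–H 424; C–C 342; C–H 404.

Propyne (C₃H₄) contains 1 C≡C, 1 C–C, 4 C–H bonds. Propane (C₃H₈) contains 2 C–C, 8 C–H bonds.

Let D be the C≡C bond energy.
Σ(broken) = 1×D + 1×342 + 4×404 + 2×424 = 2806 + D
Σ(formed) = 2×342 + 8×404 = 3916
ΔH = Σ(broken) − Σ(formed) = (2806 + D) − (3916) = −1110 + D
Setting this equal to −295 kJ gives D = 815 kJ/mol.

D(C≡C) ≈ 815 kJ/mol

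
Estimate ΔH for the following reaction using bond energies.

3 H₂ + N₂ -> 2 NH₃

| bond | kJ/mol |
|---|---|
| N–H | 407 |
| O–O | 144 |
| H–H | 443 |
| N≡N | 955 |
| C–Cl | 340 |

Bonds broken (reactants):
  H–H: 3 × 443 = 1329
  N≡N: 1 × 955 = 955
  Σ(broken) = 2284 kJ
Bonds formed (products):
  N–H: 6 × 407 = 2442
  Σ(formed) = 2442 kJ
ΔH = Σ(broken) − Σ(formed) = 2284 − 2442 = −158 kJ

ΔH ≈ −158 kJ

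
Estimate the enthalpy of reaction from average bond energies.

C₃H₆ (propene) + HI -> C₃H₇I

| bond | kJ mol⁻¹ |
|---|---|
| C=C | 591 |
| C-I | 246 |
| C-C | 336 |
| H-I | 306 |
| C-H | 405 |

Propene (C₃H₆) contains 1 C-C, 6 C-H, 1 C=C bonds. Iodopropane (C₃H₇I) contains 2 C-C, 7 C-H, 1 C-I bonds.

Bonds broken (reactants):
  C-C: 1 × 336 = 336
  C-H: 6 × 405 = 2430
  C=C: 1 × 591 = 591
  H-I: 1 × 306 = 306
  Σ(broken) = 3663 kJ
Bonds formed (products):
  C-C: 2 × 336 = 672
  C-H: 7 × 405 = 2835
  C-I: 1 × 246 = 246
  Σ(formed) = 3753 kJ
ΔH = Σ(broken) − Σ(formed) = 3663 − 3753 = −90 kJ

ΔH ≈ −90 kJ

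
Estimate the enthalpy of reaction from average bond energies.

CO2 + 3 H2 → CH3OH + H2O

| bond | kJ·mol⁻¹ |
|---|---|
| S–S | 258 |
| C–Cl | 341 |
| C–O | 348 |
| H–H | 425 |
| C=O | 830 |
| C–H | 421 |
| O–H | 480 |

Bonds broken (reactants):
  C=O: 2 × 830 = 1660
  H–H: 3 × 425 = 1275
  Σ(broken) = 2935 kJ
Bonds formed (products):
  C–H: 3 × 421 = 1263
  C–O: 1 × 348 = 348
  O–H: 3 × 480 = 1440
  Σ(formed) = 3051 kJ
ΔH = Σ(broken) − Σ(formed) = 2935 − 3051 = −116 kJ

ΔH ≈ −116 kJ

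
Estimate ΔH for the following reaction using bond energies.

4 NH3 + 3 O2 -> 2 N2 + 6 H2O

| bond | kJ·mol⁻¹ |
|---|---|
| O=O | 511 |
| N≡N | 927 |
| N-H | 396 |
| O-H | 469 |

ΔH ≈ −1197 kJ

Bonds broken (reactants):
  N-H: 12 × 396 = 4752
  O=O: 3 × 511 = 1533
  Σ(broken) = 6285 kJ
Bonds formed (products):
  N≡N: 2 × 927 = 1854
  O-H: 12 × 469 = 5628
  Σ(formed) = 7482 kJ
ΔH = Σ(broken) − Σ(formed) = 6285 − 7482 = −1197 kJ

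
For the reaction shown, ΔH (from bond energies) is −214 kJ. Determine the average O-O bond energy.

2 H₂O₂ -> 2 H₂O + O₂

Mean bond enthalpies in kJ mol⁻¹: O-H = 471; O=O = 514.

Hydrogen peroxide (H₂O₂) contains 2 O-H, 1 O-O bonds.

D(O-O) ≈ 150 kJ/mol

Let D be the O-O bond energy.
Σ(broken) = 4×471 + 2×D = 1884 + 2D
Σ(formed) = 4×471 + 1×514 = 2398
ΔH = Σ(broken) − Σ(formed) = (1884 + 2D) − (2398) = −514 + 2D
Setting this equal to −214 kJ gives 2D = 300, so D = 150 kJ/mol.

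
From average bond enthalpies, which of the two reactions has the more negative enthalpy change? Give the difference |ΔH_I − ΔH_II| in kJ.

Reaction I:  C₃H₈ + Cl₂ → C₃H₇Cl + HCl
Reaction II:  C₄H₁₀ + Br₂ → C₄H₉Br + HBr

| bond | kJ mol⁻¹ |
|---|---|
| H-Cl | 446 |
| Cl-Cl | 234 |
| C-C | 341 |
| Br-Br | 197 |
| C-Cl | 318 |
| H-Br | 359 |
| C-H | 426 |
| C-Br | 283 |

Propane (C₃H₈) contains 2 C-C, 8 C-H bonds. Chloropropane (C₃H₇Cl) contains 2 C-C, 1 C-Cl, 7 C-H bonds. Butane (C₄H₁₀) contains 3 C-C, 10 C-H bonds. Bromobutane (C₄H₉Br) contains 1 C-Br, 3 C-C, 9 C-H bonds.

Reaction I, by 85 kJ

Reaction I:
  Bonds broken (reactants):
    C-C: 2 × 341 = 682
    C-H: 8 × 426 = 3408
    Cl-Cl: 1 × 234 = 234
    Σ(broken) = 4324 kJ
  Bonds formed (products):
    C-C: 2 × 341 = 682
    C-Cl: 1 × 318 = 318
    C-H: 7 × 426 = 2982
    H-Cl: 1 × 446 = 446
    Σ(formed) = 4428 kJ
  ΔH_I = 4324 − 4428 = −104 kJ
Reaction II:
  Bonds broken (reactants):
    Br-Br: 1 × 197 = 197
    C-C: 3 × 341 = 1023
    C-H: 10 × 426 = 4260
    Σ(broken) = 5480 kJ
  Bonds formed (products):
    C-Br: 1 × 283 = 283
    C-C: 3 × 341 = 1023
    C-H: 9 × 426 = 3834
    H-Br: 1 × 359 = 359
    Σ(formed) = 5499 kJ
  ΔH_II = 5480 − 5499 = −19 kJ
ΔH_I − ΔH_II = −85 kJ, so reaction I has the more negative ΔH; |ΔH_I − ΔH_II| = 85 kJ.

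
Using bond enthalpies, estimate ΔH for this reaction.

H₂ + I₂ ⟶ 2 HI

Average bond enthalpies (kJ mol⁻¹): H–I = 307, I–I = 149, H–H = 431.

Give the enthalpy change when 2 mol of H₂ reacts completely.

Bonds broken (reactants):
  H–H: 1 × 431 = 431
  I–I: 1 × 149 = 149
  Σ(broken) = 580 kJ
Bonds formed (products):
  H–I: 2 × 307 = 614
  Σ(formed) = 614 kJ
ΔH = Σ(broken) − Σ(formed) = 580 − 614 = −34 kJ
For 2× the reaction as written: 2 × (−34) = −68 kJ

ΔH = −68 kJ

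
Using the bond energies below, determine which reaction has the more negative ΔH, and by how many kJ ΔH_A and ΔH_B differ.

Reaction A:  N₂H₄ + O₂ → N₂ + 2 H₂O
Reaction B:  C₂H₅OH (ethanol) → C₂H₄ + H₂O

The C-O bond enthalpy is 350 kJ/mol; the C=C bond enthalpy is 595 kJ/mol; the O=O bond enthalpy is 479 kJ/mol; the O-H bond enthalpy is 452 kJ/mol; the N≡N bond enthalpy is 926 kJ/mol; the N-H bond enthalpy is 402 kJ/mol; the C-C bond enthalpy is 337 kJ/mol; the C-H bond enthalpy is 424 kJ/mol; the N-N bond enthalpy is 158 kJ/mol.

Reaction A, by 553 kJ

Reaction A:
  Bonds broken (reactants):
    N-H: 4 × 402 = 1608
    N-N: 1 × 158 = 158
    O=O: 1 × 479 = 479
    Σ(broken) = 2245 kJ
  Bonds formed (products):
    N≡N: 1 × 926 = 926
    O-H: 4 × 452 = 1808
    Σ(formed) = 2734 kJ
  ΔH_A = 2245 − 2734 = −489 kJ
Reaction B:
  Bonds broken (reactants):
    C-C: 1 × 337 = 337
    C-H: 5 × 424 = 2120
    C-O: 1 × 350 = 350
    O-H: 1 × 452 = 452
    Σ(broken) = 3259 kJ
  Bonds formed (products):
    C-H: 4 × 424 = 1696
    C=C: 1 × 595 = 595
    O-H: 2 × 452 = 904
    Σ(formed) = 3195 kJ
  ΔH_B = 3259 − 3195 = +64 kJ
ΔH_A − ΔH_B = −553 kJ, so reaction A has the more negative ΔH; |ΔH_A − ΔH_B| = 553 kJ.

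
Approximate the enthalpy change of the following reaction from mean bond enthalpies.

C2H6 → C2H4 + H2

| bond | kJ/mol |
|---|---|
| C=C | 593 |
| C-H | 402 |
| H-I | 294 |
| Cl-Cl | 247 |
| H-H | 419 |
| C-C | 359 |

Bonds broken (reactants):
  C-C: 1 × 359 = 359
  C-H: 6 × 402 = 2412
  Σ(broken) = 2771 kJ
Bonds formed (products):
  C-H: 4 × 402 = 1608
  C=C: 1 × 593 = 593
  H-H: 1 × 419 = 419
  Σ(formed) = 2620 kJ
ΔH = Σ(broken) − Σ(formed) = 2771 − 2620 = +151 kJ

ΔH ≈ +151 kJ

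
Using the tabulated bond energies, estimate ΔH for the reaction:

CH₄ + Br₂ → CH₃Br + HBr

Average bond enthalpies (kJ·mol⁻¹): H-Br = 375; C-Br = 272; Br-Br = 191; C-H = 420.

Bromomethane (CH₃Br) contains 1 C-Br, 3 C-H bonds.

Bonds broken (reactants):
  Br-Br: 1 × 191 = 191
  C-H: 4 × 420 = 1680
  Σ(broken) = 1871 kJ
Bonds formed (products):
  C-Br: 1 × 272 = 272
  C-H: 3 × 420 = 1260
  H-Br: 1 × 375 = 375
  Σ(formed) = 1907 kJ
ΔH = Σ(broken) − Σ(formed) = 1871 − 1907 = −36 kJ

ΔH ≈ −36 kJ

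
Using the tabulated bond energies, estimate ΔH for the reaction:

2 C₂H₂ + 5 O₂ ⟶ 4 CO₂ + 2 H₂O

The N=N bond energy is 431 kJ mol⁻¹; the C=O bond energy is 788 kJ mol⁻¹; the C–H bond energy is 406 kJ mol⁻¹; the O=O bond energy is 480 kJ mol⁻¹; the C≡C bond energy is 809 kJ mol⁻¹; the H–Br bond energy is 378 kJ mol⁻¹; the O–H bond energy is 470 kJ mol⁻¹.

Bonds broken (reactants):
  C≡C: 2 × 809 = 1618
  C–H: 4 × 406 = 1624
  O=O: 5 × 480 = 2400
  Σ(broken) = 5642 kJ
Bonds formed (products):
  C=O: 8 × 788 = 6304
  O–H: 4 × 470 = 1880
  Σ(formed) = 8184 kJ
ΔH = Σ(broken) − Σ(formed) = 5642 − 8184 = −2542 kJ

ΔH ≈ −2542 kJ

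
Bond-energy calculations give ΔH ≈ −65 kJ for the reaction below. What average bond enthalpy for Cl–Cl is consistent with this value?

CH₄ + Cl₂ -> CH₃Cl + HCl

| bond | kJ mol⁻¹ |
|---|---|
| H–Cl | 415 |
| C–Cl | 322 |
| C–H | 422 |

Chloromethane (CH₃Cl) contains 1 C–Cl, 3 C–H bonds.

Let D be the Cl–Cl bond energy.
Σ(broken) = 4×422 + 1×D = 1688 + D
Σ(formed) = 1×322 + 3×422 + 1×415 = 2003
ΔH = Σ(broken) − Σ(formed) = (1688 + D) − (2003) = −315 + D
Setting this equal to −65 kJ gives D = 250 kJ/mol.

D(Cl–Cl) ≈ 250 kJ/mol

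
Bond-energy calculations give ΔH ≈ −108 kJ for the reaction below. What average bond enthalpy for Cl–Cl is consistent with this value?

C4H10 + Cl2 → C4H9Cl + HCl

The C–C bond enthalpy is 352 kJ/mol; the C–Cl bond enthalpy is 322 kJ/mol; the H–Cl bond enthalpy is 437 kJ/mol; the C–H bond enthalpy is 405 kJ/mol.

Let D be the Cl–Cl bond energy.
Σ(broken) = 3×352 + 10×405 + 1×D = 5106 + D
Σ(formed) = 3×352 + 1×322 + 9×405 + 1×437 = 5460
ΔH = Σ(broken) − Σ(formed) = (5106 + D) − (5460) = −354 + D
Setting this equal to −108 kJ gives D = 246 kJ/mol.

D(Cl–Cl) ≈ 246 kJ/mol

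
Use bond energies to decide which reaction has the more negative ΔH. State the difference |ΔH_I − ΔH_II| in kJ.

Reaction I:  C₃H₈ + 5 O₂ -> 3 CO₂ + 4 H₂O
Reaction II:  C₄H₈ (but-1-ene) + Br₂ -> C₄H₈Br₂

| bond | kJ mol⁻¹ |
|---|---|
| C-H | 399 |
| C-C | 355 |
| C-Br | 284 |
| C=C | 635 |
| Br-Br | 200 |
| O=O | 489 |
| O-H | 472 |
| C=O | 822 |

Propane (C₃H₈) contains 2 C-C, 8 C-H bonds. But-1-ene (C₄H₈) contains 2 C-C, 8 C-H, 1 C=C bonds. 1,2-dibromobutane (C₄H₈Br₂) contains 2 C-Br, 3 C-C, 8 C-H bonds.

Reaction I:
  Bonds broken (reactants):
    C-C: 2 × 355 = 710
    C-H: 8 × 399 = 3192
    O=O: 5 × 489 = 2445
    Σ(broken) = 6347 kJ
  Bonds formed (products):
    C=O: 6 × 822 = 4932
    O-H: 8 × 472 = 3776
    Σ(formed) = 8708 kJ
  ΔH_I = 6347 − 8708 = −2361 kJ
Reaction II:
  Bonds broken (reactants):
    Br-Br: 1 × 200 = 200
    C-C: 2 × 355 = 710
    C-H: 8 × 399 = 3192
    C=C: 1 × 635 = 635
    Σ(broken) = 4737 kJ
  Bonds formed (products):
    C-Br: 2 × 284 = 568
    C-C: 3 × 355 = 1065
    C-H: 8 × 399 = 3192
    Σ(formed) = 4825 kJ
  ΔH_II = 4737 − 4825 = −88 kJ
ΔH_I − ΔH_II = −2273 kJ, so reaction I has the more negative ΔH; |ΔH_I − ΔH_II| = 2273 kJ.

Reaction I, by 2273 kJ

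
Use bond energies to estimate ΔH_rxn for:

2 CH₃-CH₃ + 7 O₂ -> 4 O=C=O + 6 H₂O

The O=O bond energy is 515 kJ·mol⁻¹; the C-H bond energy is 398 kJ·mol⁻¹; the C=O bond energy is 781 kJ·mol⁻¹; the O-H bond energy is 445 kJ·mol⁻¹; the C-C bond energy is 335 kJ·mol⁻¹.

ΔH ≈ −2537 kJ

Bonds broken (reactants):
  C-C: 2 × 335 = 670
  C-H: 12 × 398 = 4776
  O=O: 7 × 515 = 3605
  Σ(broken) = 9051 kJ
Bonds formed (products):
  C=O: 8 × 781 = 6248
  O-H: 12 × 445 = 5340
  Σ(formed) = 11588 kJ
ΔH = Σ(broken) − Σ(formed) = 9051 − 11588 = −2537 kJ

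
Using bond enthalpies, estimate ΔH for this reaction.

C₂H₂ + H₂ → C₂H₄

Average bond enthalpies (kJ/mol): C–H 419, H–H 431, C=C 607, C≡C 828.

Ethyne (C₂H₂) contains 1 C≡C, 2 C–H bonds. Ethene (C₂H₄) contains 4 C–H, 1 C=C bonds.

Bonds broken (reactants):
  C≡C: 1 × 828 = 828
  C–H: 2 × 419 = 838
  H–H: 1 × 431 = 431
  Σ(broken) = 2097 kJ
Bonds formed (products):
  C–H: 4 × 419 = 1676
  C=C: 1 × 607 = 607
  Σ(formed) = 2283 kJ
ΔH = Σ(broken) − Σ(formed) = 2097 − 2283 = −186 kJ

ΔH ≈ −186 kJ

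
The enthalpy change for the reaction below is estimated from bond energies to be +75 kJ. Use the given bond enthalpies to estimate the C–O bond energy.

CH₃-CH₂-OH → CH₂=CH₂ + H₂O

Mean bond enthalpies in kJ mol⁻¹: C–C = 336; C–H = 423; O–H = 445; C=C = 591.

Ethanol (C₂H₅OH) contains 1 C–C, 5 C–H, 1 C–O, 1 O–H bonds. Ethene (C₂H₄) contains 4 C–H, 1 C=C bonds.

Let D be the C–O bond energy.
Σ(broken) = 1×336 + 5×423 + 1×D + 1×445 = 2896 + D
Σ(formed) = 4×423 + 1×591 + 2×445 = 3173
ΔH = Σ(broken) − Σ(formed) = (2896 + D) − (3173) = −277 + D
Setting this equal to +75 kJ gives D = 352 kJ/mol.

D(C–O) ≈ 352 kJ/mol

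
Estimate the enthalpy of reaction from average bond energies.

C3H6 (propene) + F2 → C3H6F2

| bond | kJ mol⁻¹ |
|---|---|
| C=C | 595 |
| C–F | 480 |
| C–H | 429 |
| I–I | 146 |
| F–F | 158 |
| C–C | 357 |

Bonds broken (reactants):
  C–C: 1 × 357 = 357
  C–H: 6 × 429 = 2574
  C=C: 1 × 595 = 595
  F–F: 1 × 158 = 158
  Σ(broken) = 3684 kJ
Bonds formed (products):
  C–C: 2 × 357 = 714
  C–F: 2 × 480 = 960
  C–H: 6 × 429 = 2574
  Σ(formed) = 4248 kJ
ΔH = Σ(broken) − Σ(formed) = 3684 − 4248 = −564 kJ

ΔH ≈ −564 kJ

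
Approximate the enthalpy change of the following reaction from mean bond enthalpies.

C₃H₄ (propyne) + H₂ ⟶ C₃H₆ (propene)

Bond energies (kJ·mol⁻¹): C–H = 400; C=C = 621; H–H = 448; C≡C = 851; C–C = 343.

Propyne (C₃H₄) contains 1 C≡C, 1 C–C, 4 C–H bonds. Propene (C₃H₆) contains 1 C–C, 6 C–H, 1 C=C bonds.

ΔH ≈ −122 kJ

Bonds broken (reactants):
  C≡C: 1 × 851 = 851
  C–C: 1 × 343 = 343
  C–H: 4 × 400 = 1600
  H–H: 1 × 448 = 448
  Σ(broken) = 3242 kJ
Bonds formed (products):
  C–C: 1 × 343 = 343
  C–H: 6 × 400 = 2400
  C=C: 1 × 621 = 621
  Σ(formed) = 3364 kJ
ΔH = Σ(broken) − Σ(formed) = 3242 − 3364 = −122 kJ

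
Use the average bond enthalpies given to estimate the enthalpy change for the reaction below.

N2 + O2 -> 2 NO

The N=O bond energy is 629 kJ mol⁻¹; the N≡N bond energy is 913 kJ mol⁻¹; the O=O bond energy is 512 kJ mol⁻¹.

Bonds broken (reactants):
  N≡N: 1 × 913 = 913
  O=O: 1 × 512 = 512
  Σ(broken) = 1425 kJ
Bonds formed (products):
  N=O: 2 × 629 = 1258
  Σ(formed) = 1258 kJ
ΔH = Σ(broken) − Σ(formed) = 1425 − 1258 = +167 kJ

ΔH ≈ +167 kJ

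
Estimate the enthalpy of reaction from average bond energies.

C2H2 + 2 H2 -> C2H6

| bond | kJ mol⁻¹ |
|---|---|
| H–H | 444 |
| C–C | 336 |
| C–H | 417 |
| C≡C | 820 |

Bonds broken (reactants):
  C≡C: 1 × 820 = 820
  C–H: 2 × 417 = 834
  H–H: 2 × 444 = 888
  Σ(broken) = 2542 kJ
Bonds formed (products):
  C–C: 1 × 336 = 336
  C–H: 6 × 417 = 2502
  Σ(formed) = 2838 kJ
ΔH = Σ(broken) − Σ(formed) = 2542 − 2838 = −296 kJ

ΔH ≈ −296 kJ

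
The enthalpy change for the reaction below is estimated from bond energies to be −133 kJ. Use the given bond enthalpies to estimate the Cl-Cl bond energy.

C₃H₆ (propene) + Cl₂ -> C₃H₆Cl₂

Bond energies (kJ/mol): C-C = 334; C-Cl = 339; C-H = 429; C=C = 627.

D(Cl-Cl) ≈ 252 kJ/mol

Let D be the Cl-Cl bond energy.
Σ(broken) = 1×334 + 6×429 + 1×627 + 1×D = 3535 + D
Σ(formed) = 2×334 + 2×339 + 6×429 = 3920
ΔH = Σ(broken) − Σ(formed) = (3535 + D) − (3920) = −385 + D
Setting this equal to −133 kJ gives D = 252 kJ/mol.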